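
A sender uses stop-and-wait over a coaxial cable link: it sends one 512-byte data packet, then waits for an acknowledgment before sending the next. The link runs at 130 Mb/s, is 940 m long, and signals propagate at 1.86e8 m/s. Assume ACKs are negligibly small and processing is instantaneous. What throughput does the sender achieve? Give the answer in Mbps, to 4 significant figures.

t_tx = L/R = 4096/130000000 = 3.15077e-05 s.
t_prop = 940/186000000 = 5.05376e-06 s; RTT = 1.01075e-05 s.
Cycle = t_tx + RTT = 4.16152e-05 s.
Throughput = L / cycle = 4096 / 4.16152e-05 = 98.43 Mbps.

98.43 Mbps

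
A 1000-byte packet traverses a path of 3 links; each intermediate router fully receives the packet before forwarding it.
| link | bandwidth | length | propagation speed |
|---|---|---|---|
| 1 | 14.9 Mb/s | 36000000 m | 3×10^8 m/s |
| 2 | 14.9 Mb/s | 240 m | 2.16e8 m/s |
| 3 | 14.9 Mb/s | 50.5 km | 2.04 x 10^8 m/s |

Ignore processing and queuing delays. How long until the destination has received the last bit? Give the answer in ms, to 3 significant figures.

L = 1000 × 8 = 8000 bits.
Transmission delay per hop = L/R = 8000/14900000 = 0.536913 ms; 3 hops → 1.61074 ms.
Propagation delays (d/s per hop): 120, 0.00111111, 0.247549 ms; sum = 120.249 ms.
End-to-end = 122 ms.

122 ms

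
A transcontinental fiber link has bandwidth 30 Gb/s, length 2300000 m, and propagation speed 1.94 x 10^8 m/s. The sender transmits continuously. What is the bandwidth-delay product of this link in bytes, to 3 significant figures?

Propagation delay = 2300000 / 194000000 = 0.0118557 s.
BDP = R × t_prop = 30000000000 × 0.0118557 = 355670000 bits.
In bytes: 355670000/8 = 44500000 bytes.

44500000 bytes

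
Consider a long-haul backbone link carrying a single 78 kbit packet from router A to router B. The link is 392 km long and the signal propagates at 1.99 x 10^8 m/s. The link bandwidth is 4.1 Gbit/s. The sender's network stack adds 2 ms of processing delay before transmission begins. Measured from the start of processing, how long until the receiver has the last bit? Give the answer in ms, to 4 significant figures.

3.989 ms

L = 78000 bits.
Transmission delay = L/R = 78000 / 4.1e+09 = 0.0190244 ms.
Propagation delay = d/s = 392000 m / 199000000 m/s = 1.96985 ms.
Plus processing delay 2 ms = 2 ms.
Total = 3.989 ms.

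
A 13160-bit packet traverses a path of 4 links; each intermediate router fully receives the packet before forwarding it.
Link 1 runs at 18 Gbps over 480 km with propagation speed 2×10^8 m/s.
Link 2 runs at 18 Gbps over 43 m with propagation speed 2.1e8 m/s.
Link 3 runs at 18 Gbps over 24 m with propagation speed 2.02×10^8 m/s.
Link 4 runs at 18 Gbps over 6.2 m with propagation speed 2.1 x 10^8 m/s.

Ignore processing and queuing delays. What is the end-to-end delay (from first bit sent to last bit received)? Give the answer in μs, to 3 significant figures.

2400 μs

Transmission delay per hop = L/R = 13160/18000000000 = 0.731111 μs; 4 hops → 2.92444 μs.
Propagation delays (d/s per hop): 2400, 0.204762, 0.118812, 0.0295238 μs; sum = 2400.35 μs.
End-to-end = 2400 μs.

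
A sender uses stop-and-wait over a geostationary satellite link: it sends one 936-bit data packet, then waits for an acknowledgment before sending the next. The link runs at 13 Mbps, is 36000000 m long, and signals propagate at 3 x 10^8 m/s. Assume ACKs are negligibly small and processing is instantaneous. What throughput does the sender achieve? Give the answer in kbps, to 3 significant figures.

3.90 kbps

t_tx = L/R = 936/13000000 = 7.2e-05 s.
t_prop = 36000000/300000000 = 0.12 s; RTT = 0.24 s.
Cycle = t_tx + RTT = 0.240072 s.
Throughput = L / cycle = 936 / 0.240072 = 3.90 kbps.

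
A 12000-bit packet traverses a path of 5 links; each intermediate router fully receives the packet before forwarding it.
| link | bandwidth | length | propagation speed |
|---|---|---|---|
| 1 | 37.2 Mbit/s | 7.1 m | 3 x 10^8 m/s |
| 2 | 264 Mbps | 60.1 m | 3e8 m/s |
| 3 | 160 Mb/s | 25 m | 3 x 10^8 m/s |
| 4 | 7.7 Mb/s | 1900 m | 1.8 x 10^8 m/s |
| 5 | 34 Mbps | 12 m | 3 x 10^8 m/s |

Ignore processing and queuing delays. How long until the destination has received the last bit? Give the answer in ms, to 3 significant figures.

Transmission delays (L/R per hop): 0.322581, 0.0454545, 0.075, 1.55844, 0.352941 ms; sum = 2.35442 ms.
Propagation delays (d/s per hop): 2.36667e-05, 0.000200333, 8.33333e-05, 0.0105556, 4e-05 ms; sum = 0.0109029 ms.
End-to-end = 2.37 ms.

2.37 ms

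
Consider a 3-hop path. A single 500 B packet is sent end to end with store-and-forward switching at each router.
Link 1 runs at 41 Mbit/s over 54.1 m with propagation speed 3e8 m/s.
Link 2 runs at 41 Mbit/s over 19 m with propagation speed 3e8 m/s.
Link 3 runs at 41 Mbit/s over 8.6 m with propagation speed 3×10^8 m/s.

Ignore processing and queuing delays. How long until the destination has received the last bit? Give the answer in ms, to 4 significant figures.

0.2930 ms

L = 500 × 8 = 4000 bits.
Transmission delay per hop = L/R = 4000/41000000 = 0.097561 ms; 3 hops → 0.292683 ms.
Propagation delays (d/s per hop): 0.000180333, 6.33333e-05, 2.86667e-05 ms; sum = 0.000272333 ms.
End-to-end = 0.2930 ms.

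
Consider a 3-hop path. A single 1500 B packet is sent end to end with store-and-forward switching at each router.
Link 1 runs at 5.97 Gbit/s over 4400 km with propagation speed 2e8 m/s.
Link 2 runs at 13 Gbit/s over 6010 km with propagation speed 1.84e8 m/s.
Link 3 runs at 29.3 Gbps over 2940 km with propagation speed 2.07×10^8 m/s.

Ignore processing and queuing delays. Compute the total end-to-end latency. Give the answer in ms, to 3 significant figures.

L = 1500 × 8 = 12000 bits.
Transmission delays (L/R per hop): 0.00201005, 0.000923077, 0.000409556 ms; sum = 0.00334268 ms.
Propagation delays (d/s per hop): 22, 32.663, 14.2029 ms; sum = 68.8659 ms.
End-to-end = 68.9 ms.

68.9 ms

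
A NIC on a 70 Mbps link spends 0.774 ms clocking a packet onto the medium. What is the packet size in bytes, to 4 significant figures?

L = R × t_tx = 70000000 b/s × 0.000774 s = 54180 bits.
In bytes: 54180 / 8 = 6773 bytes.

6773 bytes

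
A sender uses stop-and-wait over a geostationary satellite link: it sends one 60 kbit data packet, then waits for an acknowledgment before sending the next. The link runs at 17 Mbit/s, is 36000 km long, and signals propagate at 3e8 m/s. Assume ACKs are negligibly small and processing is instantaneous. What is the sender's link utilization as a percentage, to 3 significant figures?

1.45 %

t_tx = L/R = 60000/17000000 = 0.00352941 s.
t_prop = 36000000/300000000 = 0.12 s; RTT = 0.24 s.
Cycle = t_tx + RTT = 0.243529 s.
Utilization = t_tx / cycle = 0.00352941/0.243529 = 1.45 %.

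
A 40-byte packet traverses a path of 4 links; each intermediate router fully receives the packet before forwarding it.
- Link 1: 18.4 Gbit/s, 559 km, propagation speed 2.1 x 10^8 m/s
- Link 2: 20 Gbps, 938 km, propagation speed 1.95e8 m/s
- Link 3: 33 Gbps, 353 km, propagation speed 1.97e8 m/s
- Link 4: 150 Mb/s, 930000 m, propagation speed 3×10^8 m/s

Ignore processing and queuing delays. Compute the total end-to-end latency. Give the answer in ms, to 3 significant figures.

L = 40 × 8 = 320 bits.
Transmission delays (L/R per hop): 1.73913e-05, 1.6e-05, 9.69697e-06, 0.00213333 ms; sum = 0.00217642 ms.
Propagation delays (d/s per hop): 2.6619, 4.81026, 1.79188, 3.1 ms; sum = 12.364 ms.
End-to-end = 12.4 ms.

12.4 ms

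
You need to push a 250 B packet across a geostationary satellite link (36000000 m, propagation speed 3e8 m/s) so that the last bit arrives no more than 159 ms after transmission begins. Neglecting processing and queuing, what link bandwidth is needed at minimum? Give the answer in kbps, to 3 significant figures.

L = 2000 bits.
Propagation delay = 36000000 / 300000000 = 120 ms.
Transmission budget = 159 − 120 = 39 ms.
R ≥ L / t_tx = 2000 bits / 0.039 s = 51.3 kbps.

51.3 kbps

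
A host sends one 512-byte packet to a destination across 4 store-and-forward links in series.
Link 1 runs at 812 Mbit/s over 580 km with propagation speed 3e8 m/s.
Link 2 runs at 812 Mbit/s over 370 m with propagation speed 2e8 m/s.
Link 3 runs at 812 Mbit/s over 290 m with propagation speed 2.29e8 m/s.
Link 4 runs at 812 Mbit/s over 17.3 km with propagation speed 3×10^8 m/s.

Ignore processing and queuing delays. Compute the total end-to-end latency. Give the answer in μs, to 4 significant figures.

2014 μs

L = 512 × 8 = 4096 bits.
Transmission delay per hop = L/R = 4096/812000000 = 5.04433 μs; 4 hops → 20.1773 μs.
Propagation delays (d/s per hop): 1933.33, 1.85, 1.26638, 57.6667 μs; sum = 1994.12 μs.
End-to-end = 2014 μs.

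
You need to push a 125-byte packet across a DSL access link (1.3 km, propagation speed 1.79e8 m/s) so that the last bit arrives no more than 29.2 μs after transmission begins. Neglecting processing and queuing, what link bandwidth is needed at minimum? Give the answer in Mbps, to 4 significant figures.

L = 1000 bits.
Propagation delay = 1300 / 179000000 = 7.26257 μs.
Transmission budget = 29.2 − 7.26257 = 21.9374 μs.
R ≥ L / t_tx = 1000 bits / 2.19374e-05 s = 45.58 Mbps.

45.58 Mbps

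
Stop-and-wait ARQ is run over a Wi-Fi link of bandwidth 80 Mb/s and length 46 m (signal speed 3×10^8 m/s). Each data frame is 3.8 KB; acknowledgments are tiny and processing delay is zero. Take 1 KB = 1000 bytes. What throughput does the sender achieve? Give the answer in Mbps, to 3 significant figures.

79.9 Mbps

t_tx = L/R = 30400/80000000 = 0.00038 s.
t_prop = 46/300000000 = 1.53333e-07 s; RTT = 3.06667e-07 s.
Cycle = t_tx + RTT = 0.000380307 s.
Throughput = L / cycle = 30400 / 0.000380307 = 79.9 Mbps.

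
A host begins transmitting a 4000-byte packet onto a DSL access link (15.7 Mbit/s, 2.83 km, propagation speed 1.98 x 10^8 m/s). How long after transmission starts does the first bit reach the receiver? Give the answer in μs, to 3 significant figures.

First bit experiences only propagation delay: d/s = 2830/198000000 = 14.3 μs.

14.3 μs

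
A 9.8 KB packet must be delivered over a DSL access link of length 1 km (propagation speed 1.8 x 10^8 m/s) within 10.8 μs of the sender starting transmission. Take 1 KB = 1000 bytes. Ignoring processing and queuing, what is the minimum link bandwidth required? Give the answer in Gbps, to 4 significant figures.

14.95 Gbps

L = 78400 bits.
Propagation delay = 1000 / 180000000 = 5.55556 μs.
Transmission budget = 10.8 − 5.55556 = 5.24444 μs.
R ≥ L / t_tx = 78400 bits / 5.24444e-06 s = 14.95 Gbps.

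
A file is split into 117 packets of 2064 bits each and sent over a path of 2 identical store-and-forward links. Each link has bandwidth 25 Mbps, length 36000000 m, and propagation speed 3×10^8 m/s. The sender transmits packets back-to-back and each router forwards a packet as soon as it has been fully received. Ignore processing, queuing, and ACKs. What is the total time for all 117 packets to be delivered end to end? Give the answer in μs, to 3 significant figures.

250000 μs

Per-hop transmission t_tx = L/R = 2064/25000000 = 82.56 μs.
Per-hop propagation t_prop = 36000000/300000000 = 120000 μs.
Pipeline fill: first packet needs 2·t_tx to clear all hops; remaining 116 packets each add one t_tx.
Total = (2+117-1)·t_tx + 2·t_prop = 118·82.56 + 2·120000 = 250000 μs.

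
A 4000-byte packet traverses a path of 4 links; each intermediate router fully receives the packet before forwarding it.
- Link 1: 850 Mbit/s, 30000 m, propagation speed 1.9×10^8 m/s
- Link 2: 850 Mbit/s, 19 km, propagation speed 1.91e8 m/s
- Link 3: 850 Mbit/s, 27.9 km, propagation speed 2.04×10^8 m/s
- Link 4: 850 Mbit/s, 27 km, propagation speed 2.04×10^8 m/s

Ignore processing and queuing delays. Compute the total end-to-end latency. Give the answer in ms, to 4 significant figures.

L = 4000 × 8 = 32000 bits.
Transmission delay per hop = L/R = 32000/850000000 = 0.0376471 ms; 4 hops → 0.150588 ms.
Propagation delays (d/s per hop): 0.157895, 0.0994764, 0.136765, 0.132353 ms; sum = 0.526489 ms.
End-to-end = 0.6771 ms.

0.6771 ms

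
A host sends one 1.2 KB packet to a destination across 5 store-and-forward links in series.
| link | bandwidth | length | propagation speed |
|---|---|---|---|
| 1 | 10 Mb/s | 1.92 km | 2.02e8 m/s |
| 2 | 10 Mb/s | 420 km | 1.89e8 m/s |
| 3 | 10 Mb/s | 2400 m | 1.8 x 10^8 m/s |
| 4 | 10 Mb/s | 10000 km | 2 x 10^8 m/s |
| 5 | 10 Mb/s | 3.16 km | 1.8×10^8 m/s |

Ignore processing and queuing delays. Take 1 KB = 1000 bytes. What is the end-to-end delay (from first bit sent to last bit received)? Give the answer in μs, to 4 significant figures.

L = 9600 bits.
Transmission delay per hop = L/R = 9600/10000000 = 960 μs; 5 hops → 4800 μs.
Propagation delays (d/s per hop): 9.50495, 2222.22, 13.3333, 50000, 17.5556 μs; sum = 52262.6 μs.
End-to-end = 57060 μs.

57060 μs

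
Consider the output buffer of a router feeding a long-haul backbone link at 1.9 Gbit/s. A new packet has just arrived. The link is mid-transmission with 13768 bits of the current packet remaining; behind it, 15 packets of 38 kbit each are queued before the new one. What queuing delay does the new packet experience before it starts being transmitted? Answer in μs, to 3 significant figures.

Each queued packet: L/R = 38000/1900000000 = 20 μs.
15 queued → 300 μs.
Plus remaining 13768 bits of current packet: 7.24632 μs.
Queuing delay = 307 μs.

307 μs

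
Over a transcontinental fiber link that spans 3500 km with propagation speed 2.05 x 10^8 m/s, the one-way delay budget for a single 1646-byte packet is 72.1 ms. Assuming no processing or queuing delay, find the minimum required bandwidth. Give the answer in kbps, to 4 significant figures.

L = 13168 bits.
Propagation delay = 3500000 / 2.05e+08 = 17.0732 ms.
Transmission budget = 72.1 − 17.0732 = 55.0268 ms.
R ≥ L / t_tx = 13168 bits / 0.0550268 s = 239.3 kbps.

239.3 kbps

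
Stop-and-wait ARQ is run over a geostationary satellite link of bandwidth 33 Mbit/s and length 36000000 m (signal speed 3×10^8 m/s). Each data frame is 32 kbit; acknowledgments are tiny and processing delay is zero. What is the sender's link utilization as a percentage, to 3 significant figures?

0.402 %

t_tx = L/R = 32000/33000000 = 0.000969697 s.
t_prop = 36000000/300000000 = 0.12 s; RTT = 0.24 s.
Cycle = t_tx + RTT = 0.24097 s.
Utilization = t_tx / cycle = 0.000969697/0.24097 = 0.402 %.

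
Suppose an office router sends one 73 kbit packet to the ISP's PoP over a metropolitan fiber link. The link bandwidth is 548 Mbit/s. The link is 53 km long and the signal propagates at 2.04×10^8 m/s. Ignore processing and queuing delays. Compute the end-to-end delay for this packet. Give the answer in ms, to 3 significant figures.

L = 73000 bits.
Transmission delay = L/R = 73000 / 548000000 = 0.133212 ms.
Propagation delay = d/s = 53000 m / 204000000 m/s = 0.259804 ms.
Total = 0.393 ms.

0.393 ms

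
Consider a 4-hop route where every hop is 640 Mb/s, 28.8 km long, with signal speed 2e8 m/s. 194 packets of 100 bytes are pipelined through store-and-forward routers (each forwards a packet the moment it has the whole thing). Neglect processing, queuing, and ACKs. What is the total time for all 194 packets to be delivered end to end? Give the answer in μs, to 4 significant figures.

822.3 μs

Per-hop transmission t_tx = L/R = 800/640000000 = 1.25 μs.
Per-hop propagation t_prop = 28800/200000000 = 144 μs.
Pipeline fill: first packet needs 4·t_tx to clear all hops; remaining 193 packets each add one t_tx.
Total = (4+194-1)·t_tx + 4·t_prop = 197·1.25 + 4·144 = 822.3 μs.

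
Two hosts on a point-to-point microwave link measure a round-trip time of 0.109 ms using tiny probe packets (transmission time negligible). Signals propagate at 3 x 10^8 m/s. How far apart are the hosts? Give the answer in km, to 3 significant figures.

16.4 km

One-way propagation = RTT/2 = 0.0545 ms.
d = s × t = 300000000 × 5.45e-05 = 16.4 km.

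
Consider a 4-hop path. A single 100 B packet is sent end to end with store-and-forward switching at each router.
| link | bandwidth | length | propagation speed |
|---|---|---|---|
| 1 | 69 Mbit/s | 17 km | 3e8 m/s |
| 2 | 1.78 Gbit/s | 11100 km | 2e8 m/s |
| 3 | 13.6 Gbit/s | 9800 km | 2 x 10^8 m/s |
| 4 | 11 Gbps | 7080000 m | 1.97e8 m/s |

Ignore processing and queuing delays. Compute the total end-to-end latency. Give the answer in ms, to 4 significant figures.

L = 100 × 8 = 800 bits.
Transmission delays (L/R per hop): 0.0115942, 0.000449438, 5.88235e-05, 7.27273e-05 ms; sum = 0.0121752 ms.
Propagation delays (d/s per hop): 0.0566667, 55.5, 49, 35.9391 ms; sum = 140.496 ms.
End-to-end = 140.5 ms.

140.5 ms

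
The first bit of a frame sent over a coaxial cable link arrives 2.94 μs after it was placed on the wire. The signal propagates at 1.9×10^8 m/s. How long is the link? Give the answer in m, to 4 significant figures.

558.6 m

d = s × t_prop = 190000000 × 2.94e-06 = 558.6 m.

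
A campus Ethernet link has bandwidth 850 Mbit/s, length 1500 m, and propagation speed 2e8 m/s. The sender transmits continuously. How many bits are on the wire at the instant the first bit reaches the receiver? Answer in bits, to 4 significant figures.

6375 bits

Propagation delay = 1500 / 200000000 = 7.5e-06 s.
BDP = R × t_prop = 850000000 × 7.5e-06 = 6375 bits.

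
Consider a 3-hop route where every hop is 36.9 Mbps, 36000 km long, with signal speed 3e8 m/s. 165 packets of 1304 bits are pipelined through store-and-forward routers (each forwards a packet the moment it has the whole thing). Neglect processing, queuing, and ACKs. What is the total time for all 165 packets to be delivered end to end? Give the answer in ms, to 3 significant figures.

Per-hop transmission t_tx = L/R = 1304/36900000 = 0.0353388 ms.
Per-hop propagation t_prop = 36000000/300000000 = 120 ms.
Pipeline fill: first packet needs 3·t_tx to clear all hops; remaining 164 packets each add one t_tx.
Total = (3+165-1)·t_tx + 3·t_prop = 167·0.0353388 + 3·120 = 366 ms.

366 ms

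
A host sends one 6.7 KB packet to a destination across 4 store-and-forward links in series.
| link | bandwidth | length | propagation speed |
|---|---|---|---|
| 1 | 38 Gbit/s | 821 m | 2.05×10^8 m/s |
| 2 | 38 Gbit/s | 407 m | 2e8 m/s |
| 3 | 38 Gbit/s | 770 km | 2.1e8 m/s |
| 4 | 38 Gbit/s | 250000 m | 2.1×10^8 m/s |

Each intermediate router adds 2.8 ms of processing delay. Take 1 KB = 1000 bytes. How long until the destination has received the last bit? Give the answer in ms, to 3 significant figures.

L = 53600 bits.
Transmission delay per hop = L/R = 53600/38000000000 = 0.00141053 ms; 4 hops → 0.00564211 ms.
Propagation delays (d/s per hop): 0.00400488, 0.002035, 3.66667, 1.19048 ms; sum = 4.86318 ms.
Processing at 3 router(s): 3 × 2.8 ms = 8.4 ms.
End-to-end = 13.3 ms.

13.3 ms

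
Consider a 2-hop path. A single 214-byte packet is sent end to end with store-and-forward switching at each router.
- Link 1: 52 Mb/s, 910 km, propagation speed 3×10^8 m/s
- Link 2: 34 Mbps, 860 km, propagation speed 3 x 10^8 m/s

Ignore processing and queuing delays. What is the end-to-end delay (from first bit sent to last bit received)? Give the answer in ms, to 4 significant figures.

5.983 ms

L = 214 × 8 = 1712 bits.
Transmission delays (L/R per hop): 0.0329231, 0.0503529 ms; sum = 0.083276 ms.
Propagation delays (d/s per hop): 3.03333, 2.86667 ms; sum = 5.9 ms.
End-to-end = 5.983 ms.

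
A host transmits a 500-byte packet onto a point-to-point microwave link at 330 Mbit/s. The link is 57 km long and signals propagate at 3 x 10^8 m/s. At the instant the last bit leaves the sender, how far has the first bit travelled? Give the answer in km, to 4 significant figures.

3.636 km

t_tx = L/R = 4000/330000000 = 1.21212e-05 s.
Distance = s × t_tx = 300000000 × 1.21212e-05 = 3.636 km.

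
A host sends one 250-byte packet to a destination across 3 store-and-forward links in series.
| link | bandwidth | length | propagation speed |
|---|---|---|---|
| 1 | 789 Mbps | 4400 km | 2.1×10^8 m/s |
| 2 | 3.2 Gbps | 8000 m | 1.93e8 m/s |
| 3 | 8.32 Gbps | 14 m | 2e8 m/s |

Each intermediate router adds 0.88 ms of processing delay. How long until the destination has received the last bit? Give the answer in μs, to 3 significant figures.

L = 250 × 8 = 2000 bits.
Transmission delays (L/R per hop): 2.53485, 0.625, 0.240385 μs; sum = 3.40024 μs.
Propagation delays (d/s per hop): 20952.4, 41.4508, 0.07 μs; sum = 20993.9 μs.
Processing at 2 router(s): 2 × 0.88 ms = 1760 μs.
End-to-end = 22800 μs.

22800 μs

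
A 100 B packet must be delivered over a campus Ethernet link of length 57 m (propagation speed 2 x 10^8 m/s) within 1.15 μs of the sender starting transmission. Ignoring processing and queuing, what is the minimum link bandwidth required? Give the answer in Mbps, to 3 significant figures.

925 Mbps

L = 800 bits.
Propagation delay = 57 / 200000000 = 0.285 μs.
Transmission budget = 1.15 − 0.285 = 0.865 μs.
R ≥ L / t_tx = 800 bits / 8.65e-07 s = 925 Mbps.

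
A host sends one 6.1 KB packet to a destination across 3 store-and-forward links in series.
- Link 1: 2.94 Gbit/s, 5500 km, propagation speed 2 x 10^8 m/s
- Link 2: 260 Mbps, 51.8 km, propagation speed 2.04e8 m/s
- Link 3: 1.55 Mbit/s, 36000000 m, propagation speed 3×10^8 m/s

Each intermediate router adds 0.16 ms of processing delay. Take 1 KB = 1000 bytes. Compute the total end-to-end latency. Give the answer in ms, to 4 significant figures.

179.8 ms

L = 48800 bits.
Transmission delays (L/R per hop): 0.0165986, 0.187692, 31.4839 ms; sum = 31.6882 ms.
Propagation delays (d/s per hop): 27.5, 0.253922, 120 ms; sum = 147.754 ms.
Processing at 2 router(s): 2 × 0.16 ms = 0.32 ms.
End-to-end = 179.8 ms.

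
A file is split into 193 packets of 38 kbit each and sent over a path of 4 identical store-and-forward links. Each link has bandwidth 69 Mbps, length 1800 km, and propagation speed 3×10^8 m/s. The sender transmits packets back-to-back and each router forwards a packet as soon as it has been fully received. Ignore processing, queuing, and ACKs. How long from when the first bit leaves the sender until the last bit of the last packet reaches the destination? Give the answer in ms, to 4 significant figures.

131.9 ms

Per-hop transmission t_tx = L/R = 38000/69000000 = 0.550725 ms.
Per-hop propagation t_prop = 1800000/300000000 = 6 ms.
Pipeline fill: first packet needs 4·t_tx to clear all hops; remaining 192 packets each add one t_tx.
Total = (4+193-1)·t_tx + 4·t_prop = 196·0.550725 + 4·6 = 131.9 ms.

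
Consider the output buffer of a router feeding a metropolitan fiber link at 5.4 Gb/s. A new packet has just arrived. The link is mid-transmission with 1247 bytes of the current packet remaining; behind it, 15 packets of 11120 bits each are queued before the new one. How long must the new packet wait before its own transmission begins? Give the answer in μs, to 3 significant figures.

Each queued packet: L/R = 11120/5400000000 = 2.05926 μs.
15 queued → 30.8889 μs.
Plus remaining 9976 bits of current packet: 1.84741 μs.
Queuing delay = 32.7 μs.

32.7 μs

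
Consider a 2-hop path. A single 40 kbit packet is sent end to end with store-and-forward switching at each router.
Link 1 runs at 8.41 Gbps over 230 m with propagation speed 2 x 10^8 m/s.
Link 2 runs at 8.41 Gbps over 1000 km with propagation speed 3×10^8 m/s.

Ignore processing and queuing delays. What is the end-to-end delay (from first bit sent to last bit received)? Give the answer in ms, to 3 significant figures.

L = 40000 bits.
Transmission delay per hop = L/R = 40000/8410000000 = 0.00475624 ms; 2 hops → 0.00951249 ms.
Propagation delays (d/s per hop): 0.00115, 3.33333 ms; sum = 3.33448 ms.
End-to-end = 3.34 ms.

3.34 ms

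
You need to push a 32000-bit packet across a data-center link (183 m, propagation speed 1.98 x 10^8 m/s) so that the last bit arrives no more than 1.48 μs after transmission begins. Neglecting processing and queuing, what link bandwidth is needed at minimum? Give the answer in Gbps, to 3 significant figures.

Propagation delay = 183 / 198000000 = 0.924242 μs.
Transmission budget = 1.48 − 0.924242 = 0.555758 μs.
R ≥ L / t_tx = 32000 bits / 5.55758e-07 s = 57.6 Gbps.

57.6 Gbps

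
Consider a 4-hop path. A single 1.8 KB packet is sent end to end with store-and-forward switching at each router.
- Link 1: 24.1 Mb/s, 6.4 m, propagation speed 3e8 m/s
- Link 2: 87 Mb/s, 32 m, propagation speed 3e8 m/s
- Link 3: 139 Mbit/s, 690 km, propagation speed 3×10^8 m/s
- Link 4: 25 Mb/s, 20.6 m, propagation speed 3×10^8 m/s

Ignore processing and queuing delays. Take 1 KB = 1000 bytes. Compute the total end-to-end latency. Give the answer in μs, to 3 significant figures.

L = 14400 bits.
Transmission delays (L/R per hop): 597.51, 165.517, 103.597, 576 μs; sum = 1442.62 μs.
Propagation delays (d/s per hop): 0.0213333, 0.106667, 2300, 0.0686667 μs; sum = 2300.2 μs.
End-to-end = 3740 μs.

3740 μs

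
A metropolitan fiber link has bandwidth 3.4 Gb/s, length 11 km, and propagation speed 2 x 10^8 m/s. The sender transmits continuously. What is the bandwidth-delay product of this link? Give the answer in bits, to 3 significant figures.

Propagation delay = 11000 / 200000000 = 5.5e-05 s.
BDP = R × t_prop = 3400000000 × 5.5e-05 = 187000 bits.

187000 bits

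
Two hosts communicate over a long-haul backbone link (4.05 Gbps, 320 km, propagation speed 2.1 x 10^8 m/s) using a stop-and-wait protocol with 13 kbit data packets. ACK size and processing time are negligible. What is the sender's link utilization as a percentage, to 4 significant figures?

0.1052 %

t_tx = L/R = 13000/4050000000 = 3.20988e-06 s.
t_prop = 320000/210000000 = 0.00152381 s; RTT = 0.00304762 s.
Cycle = t_tx + RTT = 0.00305083 s.
Utilization = t_tx / cycle = 3.20988e-06/0.00305083 = 0.1052 %.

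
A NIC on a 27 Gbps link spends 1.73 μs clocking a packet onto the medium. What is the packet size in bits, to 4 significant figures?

46710 bits

L = R × t_tx = 27000000000 b/s × 1.73e-06 s = 46710 bits.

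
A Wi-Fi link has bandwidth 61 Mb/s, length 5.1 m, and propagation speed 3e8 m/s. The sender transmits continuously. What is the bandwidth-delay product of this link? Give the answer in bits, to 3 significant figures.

1.04 bits

Propagation delay = 5.1 / 300000000 = 1.7e-08 s.
BDP = R × t_prop = 61000000 × 1.7e-08 = 1.037 bits.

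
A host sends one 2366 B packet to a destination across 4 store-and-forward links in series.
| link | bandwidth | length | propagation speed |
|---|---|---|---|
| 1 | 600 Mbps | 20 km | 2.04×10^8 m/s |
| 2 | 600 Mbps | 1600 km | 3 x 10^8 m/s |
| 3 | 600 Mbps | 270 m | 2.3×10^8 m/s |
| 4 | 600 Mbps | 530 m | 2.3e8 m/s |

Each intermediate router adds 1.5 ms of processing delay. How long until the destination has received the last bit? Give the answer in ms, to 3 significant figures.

10.1 ms

L = 2366 × 8 = 18928 bits.
Transmission delay per hop = L/R = 18928/600000000 = 0.0315467 ms; 4 hops → 0.126187 ms.
Propagation delays (d/s per hop): 0.0980392, 5.33333, 0.00117391, 0.00230435 ms; sum = 5.43485 ms.
Processing at 3 router(s): 3 × 1.5 ms = 4.5 ms.
End-to-end = 10.1 ms.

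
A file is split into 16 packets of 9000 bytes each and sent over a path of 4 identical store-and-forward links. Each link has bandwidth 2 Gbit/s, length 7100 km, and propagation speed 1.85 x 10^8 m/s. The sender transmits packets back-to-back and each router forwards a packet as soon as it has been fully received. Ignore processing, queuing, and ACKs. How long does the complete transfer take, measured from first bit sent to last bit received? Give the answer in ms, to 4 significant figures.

Per-hop transmission t_tx = L/R = 72000/2000000000 = 0.036 ms.
Per-hop propagation t_prop = 7100000/185000000 = 38.3784 ms.
Pipeline fill: first packet needs 4·t_tx to clear all hops; remaining 15 packets each add one t_tx.
Total = (4+16-1)·t_tx + 4·t_prop = 19·0.036 + 4·38.3784 = 154.2 ms.

154.2 ms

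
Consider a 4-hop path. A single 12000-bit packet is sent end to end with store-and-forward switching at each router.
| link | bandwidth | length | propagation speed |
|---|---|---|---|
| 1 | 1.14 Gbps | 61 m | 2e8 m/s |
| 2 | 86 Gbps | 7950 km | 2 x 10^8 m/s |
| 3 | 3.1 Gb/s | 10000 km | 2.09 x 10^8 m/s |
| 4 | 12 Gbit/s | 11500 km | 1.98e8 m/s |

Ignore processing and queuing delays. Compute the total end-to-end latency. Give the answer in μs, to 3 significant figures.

146000 μs

Transmission delays (L/R per hop): 10.5263, 0.139535, 3.87097, 1 μs; sum = 15.5368 μs.
Propagation delays (d/s per hop): 0.305, 39750, 47846.9, 58080.8 μs; sum = 145678 μs.
End-to-end = 146000 μs.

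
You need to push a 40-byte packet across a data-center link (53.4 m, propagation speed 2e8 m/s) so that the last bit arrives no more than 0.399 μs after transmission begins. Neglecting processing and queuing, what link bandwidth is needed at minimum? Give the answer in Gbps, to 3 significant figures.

L = 320 bits.
Propagation delay = 53.4 / 200000000 = 0.267 μs.
Transmission budget = 0.399 − 0.267 = 0.132 μs.
R ≥ L / t_tx = 320 bits / 1.32e-07 s = 2.42 Gbps.

2.42 Gbps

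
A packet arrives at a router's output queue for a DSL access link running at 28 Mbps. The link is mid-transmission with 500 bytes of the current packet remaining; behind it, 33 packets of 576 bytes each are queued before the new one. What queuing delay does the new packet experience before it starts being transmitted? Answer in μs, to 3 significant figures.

Each queued packet: L/R = 4608/28000000 = 164.571 μs.
33 queued → 5430.86 μs.
Plus remaining 4000 bits of current packet: 142.857 μs.
Queuing delay = 5570 μs.

5570 μs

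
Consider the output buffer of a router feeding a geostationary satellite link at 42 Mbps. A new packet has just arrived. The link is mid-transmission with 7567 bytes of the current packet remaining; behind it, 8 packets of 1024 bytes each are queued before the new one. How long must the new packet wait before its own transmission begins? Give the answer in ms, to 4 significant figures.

Each queued packet: L/R = 8192/42000000 = 0.195048 ms.
8 queued → 1.56038 ms.
Plus remaining 60536 bits of current packet: 1.44133 ms.
Queuing delay = 3.002 ms.

3.002 ms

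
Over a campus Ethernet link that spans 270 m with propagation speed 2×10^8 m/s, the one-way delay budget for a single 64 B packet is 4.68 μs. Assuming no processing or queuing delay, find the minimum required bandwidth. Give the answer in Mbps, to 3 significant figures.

L = 512 bits.
Propagation delay = 270 / 200000000 = 1.35 μs.
Transmission budget = 4.68 − 1.35 = 3.33 μs.
R ≥ L / t_tx = 512 bits / 3.33e-06 s = 154 Mbps.

154 Mbps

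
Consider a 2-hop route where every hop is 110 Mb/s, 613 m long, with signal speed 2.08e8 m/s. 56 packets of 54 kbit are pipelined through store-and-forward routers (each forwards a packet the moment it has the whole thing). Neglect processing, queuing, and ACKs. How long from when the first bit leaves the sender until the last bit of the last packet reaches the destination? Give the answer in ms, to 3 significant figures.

28.0 ms

Per-hop transmission t_tx = L/R = 54000/110000000 = 0.490909 ms.
Per-hop propagation t_prop = 613/208000000 = 0.00294712 ms.
Pipeline fill: first packet needs 2·t_tx to clear all hops; remaining 55 packets each add one t_tx.
Total = (2+56-1)·t_tx + 2·t_prop = 57·0.490909 + 2·0.00294712 = 28.0 ms.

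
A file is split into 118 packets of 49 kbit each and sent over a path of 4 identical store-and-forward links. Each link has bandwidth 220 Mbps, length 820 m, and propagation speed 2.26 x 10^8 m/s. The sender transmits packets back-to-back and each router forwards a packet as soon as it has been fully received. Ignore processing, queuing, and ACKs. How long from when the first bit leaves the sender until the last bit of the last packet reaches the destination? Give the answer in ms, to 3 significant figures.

27.0 ms

Per-hop transmission t_tx = L/R = 49000/220000000 = 0.222727 ms.
Per-hop propagation t_prop = 820/2.26e+08 = 0.00362832 ms.
Pipeline fill: first packet needs 4·t_tx to clear all hops; remaining 117 packets each add one t_tx.
Total = (4+118-1)·t_tx + 4·t_prop = 121·0.222727 + 4·0.00362832 = 27.0 ms.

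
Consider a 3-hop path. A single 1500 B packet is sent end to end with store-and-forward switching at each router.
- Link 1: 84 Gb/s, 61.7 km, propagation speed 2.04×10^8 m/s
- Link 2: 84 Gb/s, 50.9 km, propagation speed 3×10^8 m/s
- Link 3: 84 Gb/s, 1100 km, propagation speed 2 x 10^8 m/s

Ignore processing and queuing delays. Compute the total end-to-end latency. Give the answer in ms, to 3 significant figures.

L = 1500 × 8 = 12000 bits.
Transmission delay per hop = L/R = 12000/84000000000 = 0.000142857 ms; 3 hops → 0.000428571 ms.
Propagation delays (d/s per hop): 0.302451, 0.169667, 5.5 ms; sum = 5.97212 ms.
End-to-end = 5.97 ms.

5.97 ms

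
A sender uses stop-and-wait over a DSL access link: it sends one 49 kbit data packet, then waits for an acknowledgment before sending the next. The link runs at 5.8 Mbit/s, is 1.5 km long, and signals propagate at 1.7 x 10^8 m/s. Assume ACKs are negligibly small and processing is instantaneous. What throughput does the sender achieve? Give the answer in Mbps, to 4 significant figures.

t_tx = L/R = 49000/5800000 = 0.00844828 s.
t_prop = 1500/170000000 = 8.82353e-06 s; RTT = 1.76471e-05 s.
Cycle = t_tx + RTT = 0.00846592 s.
Throughput = L / cycle = 49000 / 0.00846592 = 5.788 Mbps.

5.788 Mbps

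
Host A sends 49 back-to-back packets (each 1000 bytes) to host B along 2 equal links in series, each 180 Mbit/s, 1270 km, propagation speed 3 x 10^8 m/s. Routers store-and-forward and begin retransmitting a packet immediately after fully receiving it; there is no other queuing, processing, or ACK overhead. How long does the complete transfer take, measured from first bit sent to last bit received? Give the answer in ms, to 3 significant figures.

10.7 ms

Per-hop transmission t_tx = L/R = 8000/180000000 = 0.0444444 ms.
Per-hop propagation t_prop = 1270000/300000000 = 4.23333 ms.
Pipeline fill: first packet needs 2·t_tx to clear all hops; remaining 48 packets each add one t_tx.
Total = (2+49-1)·t_tx + 2·t_prop = 50·0.0444444 + 2·4.23333 = 10.7 ms.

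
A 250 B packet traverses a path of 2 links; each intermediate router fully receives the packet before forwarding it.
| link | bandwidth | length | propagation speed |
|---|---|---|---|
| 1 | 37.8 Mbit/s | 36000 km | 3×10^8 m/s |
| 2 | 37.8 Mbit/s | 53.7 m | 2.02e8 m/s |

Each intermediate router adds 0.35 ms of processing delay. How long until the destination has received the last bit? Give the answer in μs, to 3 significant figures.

L = 250 × 8 = 2000 bits.
Transmission delay per hop = L/R = 2000/37800000 = 52.9101 μs; 2 hops → 105.82 μs.
Propagation delays (d/s per hop): 120000, 0.265842 μs; sum = 120000 μs.
Processing at 1 router(s): 1 × 0.35 ms = 350 μs.
End-to-end = 120000 μs.

120000 μs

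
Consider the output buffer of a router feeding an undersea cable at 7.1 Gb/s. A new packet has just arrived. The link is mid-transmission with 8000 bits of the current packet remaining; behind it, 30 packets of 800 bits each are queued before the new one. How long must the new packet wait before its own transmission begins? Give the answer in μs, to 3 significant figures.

4.51 μs

Each queued packet: L/R = 800/7100000000 = 0.112676 μs.
30 queued → 3.38028 μs.
Plus remaining 8000 bits of current packet: 1.12676 μs.
Queuing delay = 4.51 μs.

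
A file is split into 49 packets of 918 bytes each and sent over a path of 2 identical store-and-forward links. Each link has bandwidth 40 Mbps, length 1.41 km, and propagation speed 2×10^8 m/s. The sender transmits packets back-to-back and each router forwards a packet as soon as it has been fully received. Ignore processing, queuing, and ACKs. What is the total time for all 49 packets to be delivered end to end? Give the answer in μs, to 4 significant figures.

9194 μs

Per-hop transmission t_tx = L/R = 7344/40000000 = 183.6 μs.
Per-hop propagation t_prop = 1410/200000000 = 7.05 μs.
Pipeline fill: first packet needs 2·t_tx to clear all hops; remaining 48 packets each add one t_tx.
Total = (2+49-1)·t_tx + 2·t_prop = 50·183.6 + 2·7.05 = 9194 μs.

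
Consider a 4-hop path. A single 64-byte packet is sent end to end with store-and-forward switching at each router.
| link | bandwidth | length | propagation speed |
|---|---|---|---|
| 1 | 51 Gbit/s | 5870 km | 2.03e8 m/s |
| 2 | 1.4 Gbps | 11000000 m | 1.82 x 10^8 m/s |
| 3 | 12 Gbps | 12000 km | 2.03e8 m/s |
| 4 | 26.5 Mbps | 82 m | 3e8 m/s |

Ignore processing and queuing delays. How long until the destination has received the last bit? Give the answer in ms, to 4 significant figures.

148.5 ms

L = 64 × 8 = 512 bits.
Transmission delays (L/R per hop): 1.00392e-05, 0.000365714, 4.26667e-05, 0.0193208 ms; sum = 0.0197392 ms.
Propagation delays (d/s per hop): 28.9163, 60.4396, 59.1133, 0.000273333 ms; sum = 148.469 ms.
End-to-end = 148.5 ms.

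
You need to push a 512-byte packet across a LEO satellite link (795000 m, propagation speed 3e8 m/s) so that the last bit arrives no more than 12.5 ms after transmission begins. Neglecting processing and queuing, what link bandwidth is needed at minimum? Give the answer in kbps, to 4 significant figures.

415.8 kbps

L = 4096 bits.
Propagation delay = 795000 / 300000000 = 2.65 ms.
Transmission budget = 12.5 − 2.65 = 9.85 ms.
R ≥ L / t_tx = 4096 bits / 0.00985 s = 415.8 kbps.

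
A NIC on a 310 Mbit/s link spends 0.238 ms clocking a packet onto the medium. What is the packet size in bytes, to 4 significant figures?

L = R × t_tx = 310000000 b/s × 0.000238 s = 73780 bits.
In bytes: 73780 / 8 = 9223 bytes.

9223 bytes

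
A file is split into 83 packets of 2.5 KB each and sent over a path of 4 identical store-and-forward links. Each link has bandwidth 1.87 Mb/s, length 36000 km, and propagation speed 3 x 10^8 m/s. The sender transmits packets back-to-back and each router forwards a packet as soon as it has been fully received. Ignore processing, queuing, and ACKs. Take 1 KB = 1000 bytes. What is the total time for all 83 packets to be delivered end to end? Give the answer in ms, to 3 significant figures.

1400 ms

Per-hop transmission t_tx = L/R = 20000/1870000 = 10.6952 ms.
Per-hop propagation t_prop = 36000000/300000000 = 120 ms.
Pipeline fill: first packet needs 4·t_tx to clear all hops; remaining 82 packets each add one t_tx.
Total = (4+83-1)·t_tx + 4·t_prop = 86·10.6952 + 4·120 = 1400 ms.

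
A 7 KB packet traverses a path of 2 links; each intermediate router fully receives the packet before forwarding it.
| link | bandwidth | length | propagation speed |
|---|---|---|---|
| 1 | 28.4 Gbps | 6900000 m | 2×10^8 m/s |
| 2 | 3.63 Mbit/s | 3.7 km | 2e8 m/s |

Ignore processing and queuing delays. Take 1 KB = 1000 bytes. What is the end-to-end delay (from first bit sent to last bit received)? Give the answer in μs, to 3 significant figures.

49900 μs

L = 56000 bits.
Transmission delays (L/R per hop): 1.97183, 15427 μs; sum = 15429 μs.
Propagation delays (d/s per hop): 34500, 18.5 μs; sum = 34518.5 μs.
End-to-end = 49900 μs.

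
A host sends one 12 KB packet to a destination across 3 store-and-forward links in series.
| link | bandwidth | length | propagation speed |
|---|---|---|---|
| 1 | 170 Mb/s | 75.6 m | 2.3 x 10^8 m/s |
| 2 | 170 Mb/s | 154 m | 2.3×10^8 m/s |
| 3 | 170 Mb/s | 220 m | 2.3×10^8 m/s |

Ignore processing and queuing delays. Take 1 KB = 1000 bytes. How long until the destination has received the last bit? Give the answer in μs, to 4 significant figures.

L = 96000 bits.
Transmission delay per hop = L/R = 96000/170000000 = 564.706 μs; 3 hops → 1694.12 μs.
Propagation delays (d/s per hop): 0.328696, 0.669565, 0.956522 μs; sum = 1.95478 μs.
End-to-end = 1696 μs.

1696 μs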